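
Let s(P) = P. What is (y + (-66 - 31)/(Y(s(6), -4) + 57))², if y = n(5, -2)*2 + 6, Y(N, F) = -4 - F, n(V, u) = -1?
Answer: 17161/3249 ≈ 5.2819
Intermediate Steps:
y = 4 (y = -1*2 + 6 = -2 + 6 = 4)
(y + (-66 - 31)/(Y(s(6), -4) + 57))² = (4 + (-66 - 31)/((-4 - 1*(-4)) + 57))² = (4 - 97/((-4 + 4) + 57))² = (4 - 97/(0 + 57))² = (4 - 97/57)² = (131/57)² = 17161/3249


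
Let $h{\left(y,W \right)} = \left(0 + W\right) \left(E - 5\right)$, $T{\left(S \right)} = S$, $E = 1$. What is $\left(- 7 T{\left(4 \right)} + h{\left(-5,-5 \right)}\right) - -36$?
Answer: $28$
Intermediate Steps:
$h{\left(y,W \right)} = - 4 W$ ($h{\left(y,W \right)} = \left(0 + W\right) \left(1 - 5\right) = W \left(-4\right) = - 4 W$)
$\left(- 7 T{\left(4 \right)} + h{\left(-5,-5 \right)}\right) - -36 = \left(\left(-7\right) 4 - -20\right) - -36 = \left(-28 + 20\right) + 36 = -8 + 36 = 28$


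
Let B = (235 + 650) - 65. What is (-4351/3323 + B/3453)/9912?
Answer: -12299143/113733449928 ≈ -0.00010814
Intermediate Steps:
B = 820 (B = 885 - 65 = 820)
(-4351/3323 + B/3453)/9912 = (-4351/3323 + 820/3453)/9912 = (-4351*1/3323 + 820*(1/3453))*(1/9912) = (-4351/3323 + 820/3453)*(1/9912) = -12299143/11474319*1/9912 = -12299143/113733449928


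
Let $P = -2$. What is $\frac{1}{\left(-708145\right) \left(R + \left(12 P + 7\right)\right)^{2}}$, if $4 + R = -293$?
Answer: $- \frac{1}{69820264420} \approx -1.4322 \cdot 10^{-11}$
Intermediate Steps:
$R = -297$ ($R = -4 - 293 = -297$)
$\frac{1}{\left(-708145\right) \left(R + \left(12 P + 7\right)\right)^{2}} = \frac{1}{\left(-708145\right) \left(-297 + \left(12 \left(-2\right) + 7\right)\right)^{2}} = - \frac{1}{708145 \left(-297 + \left(-24 + 7\right)\right)^{2}} = - \frac{1}{708145 \left(-297 - 17\right)^{2}} = - \frac{1}{708145 \left(-314\right)^{2}} = - \frac{1}{708145 \cdot 98596} = \left(- \frac{1}{708145}\right) \frac{1}{98596} = - \frac{1}{69820264420}$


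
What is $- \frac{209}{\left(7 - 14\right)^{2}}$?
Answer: $- \frac{209}{49} \approx -4.2653$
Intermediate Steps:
$- \frac{209}{\left(7 - 14\right)^{2}} = - \frac{209}{\left(-7\right)^{2}} = - \frac{209}{49}$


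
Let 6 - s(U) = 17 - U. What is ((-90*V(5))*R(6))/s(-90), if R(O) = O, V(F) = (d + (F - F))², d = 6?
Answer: 19440/101 ≈ 192.48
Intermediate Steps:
V(F) = 36 (V(F) = (6 + (F - F))² = (6 + 0)² = 6² = 36)
s(U) = -11 + U (s(U) = 6 - (17 - U) = 6 + (-17 + U) = -11 + U)
((-90*V(5))*R(6))/s(-90) = (-90*36*6)/(-11 - 90) = (-15*216*6)/(-101) = -3240*6*(-1/101) = -19440*(-1/101) = 19440/101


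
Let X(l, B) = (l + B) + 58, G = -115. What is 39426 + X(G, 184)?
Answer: 39553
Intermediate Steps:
X(l, B) = 58 + B + l (X(l, B) = (B + l) + 58 = 58 + B + l)
39426 + X(G, 184) = 39426 + (58 + 184 - 115) = 39426 + 127 = 39553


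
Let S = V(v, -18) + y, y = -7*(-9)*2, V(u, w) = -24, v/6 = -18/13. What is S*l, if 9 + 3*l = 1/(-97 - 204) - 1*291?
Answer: -3070234/301 ≈ -10200.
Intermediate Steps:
v = -108/13 (v = 6*(-18/13) = -108/13 ≈ -8.3077)
y = 126 (y = 63*2 = 126)
S = 102 (S = -24 + 126 = 102)
l = -90301/903 (l = -3 + (1/(-97 - 204) - 1*291)/3 = -3 + (1/(-301) - 291)/3 = -3 + (-1/301 - 291)/3 = -3 + (1/3)*(-87592/301) = -3 - 87592/903 = -90301/903 ≈ -100.00)
S*l = 102*(-90301/903) = -3070234/301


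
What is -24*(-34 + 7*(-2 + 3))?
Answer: 648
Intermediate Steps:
-24*(-34 + 7*(-2 + 3)) = -24*(-34 + 7*1) = -24*(-34 + 7) = -24*(-27) = 648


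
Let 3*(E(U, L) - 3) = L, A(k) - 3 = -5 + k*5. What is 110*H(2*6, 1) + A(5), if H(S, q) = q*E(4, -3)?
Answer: 243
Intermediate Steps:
A(k) = -2 + 5*k (A(k) = 3 + (-5 + k*5) = 3 + (-5 + 5*k) = -2 + 5*k)
E(U, L) = 3 + L/3
H(S, q) = 2*q (H(S, q) = q*(3 + (1/3)*(-3)) = q*(3 - 1) = q*2 = 2*q)
110*H(2*6, 1) + A(5) = 110*(2*1) + (-2 + 5*5) = 110*2 + (-2 + 25) = 220 + 23 = 243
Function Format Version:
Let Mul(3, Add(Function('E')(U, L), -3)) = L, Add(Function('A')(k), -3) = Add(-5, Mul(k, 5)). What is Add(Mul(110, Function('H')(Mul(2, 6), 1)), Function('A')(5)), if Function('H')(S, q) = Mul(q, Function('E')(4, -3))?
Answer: 243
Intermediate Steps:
Function('A')(k) = Add(-2, Mul(5, k)) (Function('A')(k) = Add(3, Add(-5, Mul(k, 5))) = Add(3, Add(-5, Mul(5, k))) = Add(-2, Mul(5, k)))
Function('E')(U, L) = Add(3, Mul(Rational(1, 3), L))
Function('H')(S, q) = Mul(2, q) (Function('H')(S, q) = Mul(q, Add(3, Mul(Rational(1, 3), -3))) = Mul(q, Add(3, -1)) = Mul(q, 2) = Mul(2, q))
Add(Mul(110, Function('H')(Mul(2, 6), 1)), Function('A')(5)) = Add(Mul(110, Mul(2, 1)), Add(-2, Mul(5, 5))) = Add(Mul(110, 2), Add(-2, 25)) = Add(220, 23) = 243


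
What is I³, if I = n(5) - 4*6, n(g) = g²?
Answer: 1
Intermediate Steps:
I = 1 (I = 5² - 4*6 = 25 - 24 = 1)
I³ = 1³ = 1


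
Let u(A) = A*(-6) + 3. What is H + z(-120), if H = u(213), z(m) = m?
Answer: -1395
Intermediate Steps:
u(A) = 3 - 6*A (u(A) = -6*A + 3 = 3 - 6*A)
H = -1275 (H = 3 - 6*213 = 3 - 1278 = -1275)
H + z(-120) = -1275 - 120 = -1395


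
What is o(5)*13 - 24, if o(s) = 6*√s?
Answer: -24 + 78*√5 ≈ 150.41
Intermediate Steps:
o(5)*13 - 24 = (6*√5)*13 - 24 = 78*√5 - 24 = -24 + 78*√5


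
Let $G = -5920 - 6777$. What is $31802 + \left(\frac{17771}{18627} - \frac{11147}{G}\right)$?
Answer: $\frac{7521829491794}{236507019} \approx 31804.0$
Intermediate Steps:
$G = -12697$
$31802 + \left(\frac{17771}{18627} - \frac{11147}{G}\right) = 31802 + \left(\frac{17771}{18627} - \frac{11147}{-12697}\right) = 31802 + \left(17771 \cdot \frac{1}{18627} - - \frac{11147}{12697}\right) = 31802 + \left(\frac{17771}{18627} + \frac{11147}{12697}\right) = 31802 + \frac{433273556}{236507019} = \frac{7521829491794}{236507019}$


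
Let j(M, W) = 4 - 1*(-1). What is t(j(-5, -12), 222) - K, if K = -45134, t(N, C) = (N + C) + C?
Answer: 45583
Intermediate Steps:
j(M, W) = 5 (j(M, W) = 4 + 1 = 5)
t(N, C) = N + 2*C (t(N, C) = (C + N) + C = N + 2*C)
t(j(-5, -12), 222) - K = (5 + 2*222) - 1*(-45134) = (5 + 444) + 45134 = 449 + 45134 = 45583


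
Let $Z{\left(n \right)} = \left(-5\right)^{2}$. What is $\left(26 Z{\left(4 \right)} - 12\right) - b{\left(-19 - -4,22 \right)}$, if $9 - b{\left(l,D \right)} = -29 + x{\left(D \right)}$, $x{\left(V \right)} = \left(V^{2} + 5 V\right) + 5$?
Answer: $1199$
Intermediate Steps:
$Z{\left(n \right)} = 25$
$x{\left(V \right)} = 5 + V^{2} + 5 V$
$b{\left(l,D \right)} = 33 - D^{2} - 5 D$ ($b{\left(l,D \right)} = 9 - \left(-29 + \left(5 + D^{2} + 5 D\right)\right) = 9 - \left(-24 + D^{2} + 5 D\right) = 33 - D^{2} - 5 D$)
$\left(26 Z{\left(4 \right)} - 12\right) - b{\left(-19 - -4,22 \right)} = \left(26 \cdot 25 - 12\right) - \left(33 - 22^{2} - 110\right) = \left(650 - 12\right) - \left(33 - 484 - 110\right) = 638 - \left(33 - 484 - 110\right) = 638 - -561 = 638 + 561 = 1199$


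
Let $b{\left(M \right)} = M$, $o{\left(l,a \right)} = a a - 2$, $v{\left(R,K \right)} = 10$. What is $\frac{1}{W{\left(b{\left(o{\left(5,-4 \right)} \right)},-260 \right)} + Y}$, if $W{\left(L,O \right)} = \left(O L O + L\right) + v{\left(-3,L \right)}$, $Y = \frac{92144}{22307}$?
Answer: $\frac{22307}{21111972312} \approx 1.0566 \cdot 10^{-6}$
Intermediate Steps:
$o{\left(l,a \right)} = -2 + a^{2}$ ($o{\left(l,a \right)} = a^{2} - 2 = -2 + a^{2}$)
$Y = \frac{92144}{22307}$ ($Y = 92144 \cdot \frac{1}{22307} = \frac{92144}{22307} \approx 4.1307$)
$W{\left(L,O \right)} = 10 + L + L O^{2}$ ($W{\left(L,O \right)} = \left(O L O + L\right) + 10 = \left(L O O + L\right) + 10 = \left(L O^{2} + L\right) + 10 = \left(L + L O^{2}\right) + 10 = 10 + L + L O^{2}$)
$\frac{1}{W{\left(b{\left(o{\left(5,-4 \right)} \right)},-260 \right)} + Y} = \frac{1}{\left(10 - \left(2 - \left(-4\right)^{2}\right) + \left(-2 + \left(-4\right)^{2}\right) \left(-260\right)^{2}\right) + \frac{92144}{22307}} = \frac{1}{\left(10 + \left(-2 + 16\right) + \left(-2 + 16\right) 67600\right) + \frac{92144}{22307}} = \frac{1}{\left(10 + 14 + 14 \cdot 67600\right) + \frac{92144}{22307}} = \frac{1}{\left(10 + 14 + 946400\right) + \frac{92144}{22307}} = \frac{1}{946424 + \frac{92144}{22307}} = \frac{1}{\frac{21111972312}{22307}} = \frac{22307}{21111972312}$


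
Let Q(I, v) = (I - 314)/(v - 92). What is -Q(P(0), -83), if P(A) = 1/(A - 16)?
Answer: -201/112 ≈ -1.7946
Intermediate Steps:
P(A) = 1/(-16 + A)
Q(I, v) = (-314 + I)/(-92 + v)
-Q(P(0), -83) = -(-314 + 1/(-16 + 0))/(-92 - 83) = -(-314 + 1/(-16))/(-175) = -(-1)*(-314 - 1/16)/175 = -(-1)*(-5025)/(175*16) = -1*201/112 = -201/112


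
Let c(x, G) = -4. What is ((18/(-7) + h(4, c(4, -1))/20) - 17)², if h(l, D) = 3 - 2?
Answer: 7469289/19600 ≈ 381.09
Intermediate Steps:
h(l, D) = 1
((18/(-7) + h(4, c(4, -1))/20) - 17)² = ((18/(-7) + 1/20) - 17)² = ((18*(-⅐) + 1*(1/20)) - 17)² = ((-18/7 + 1/20) - 17)² = (-353/140 - 17)² = (-2733/140)² = 7469289/19600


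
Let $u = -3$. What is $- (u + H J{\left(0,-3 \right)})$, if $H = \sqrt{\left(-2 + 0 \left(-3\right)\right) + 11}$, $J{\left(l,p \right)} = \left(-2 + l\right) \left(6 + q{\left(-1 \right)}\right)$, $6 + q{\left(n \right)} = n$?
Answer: $-3$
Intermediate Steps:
$q{\left(n \right)} = -6 + n$
$J{\left(l,p \right)} = 2 - l$ ($J{\left(l,p \right)} = \left(-2 + l\right) \left(6 - 7\right) = \left(-2 + l\right) \left(-1\right) = 2 - l$)
$H = 3$ ($H = \sqrt{\left(-2 + 0\right) + 11} = \sqrt{-2 + 11} = \sqrt{9} = 3$)
$- (u + H J{\left(0,-3 \right)}) = - (-3 + 3 \left(2 - 0\right)) = - (-3 + 3 \left(2 + 0\right)) = - (-3 + 3 \cdot 2) = - (-3 + 6) = \left(-1\right) 3 = -3$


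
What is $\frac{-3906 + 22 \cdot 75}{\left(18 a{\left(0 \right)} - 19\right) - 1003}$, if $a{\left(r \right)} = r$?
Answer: $\frac{1128}{511} \approx 2.2074$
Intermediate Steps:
$\frac{-3906 + 22 \cdot 75}{\left(18 a{\left(0 \right)} - 19\right) - 1003} = \frac{-3906 + 22 \cdot 75}{\left(18 \cdot 0 - 19\right) - 1003} = \frac{-3906 + 1650}{\left(0 - 19\right) - 1003} = - \frac{2256}{-19 - 1003} = - \frac{2256}{-1022} = \left(-2256\right) \left(- \frac{1}{1022}\right) = \frac{1128}{511}$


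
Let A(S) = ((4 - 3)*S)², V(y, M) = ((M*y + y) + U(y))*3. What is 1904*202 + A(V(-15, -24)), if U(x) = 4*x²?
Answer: 14334833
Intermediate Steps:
V(y, M) = 3*y + 12*y² + 3*M*y (V(y, M) = ((M*y + y) + 4*y²)*3 = ((y + M*y) + 4*y²)*3 = (y + 4*y² + M*y)*3 = 3*y + 12*y² + 3*M*y)
A(S) = S² (A(S) = (1*S)² = S²)
1904*202 + A(V(-15, -24)) = 1904*202 + (3*(-15)*(1 - 24 + 4*(-15)))² = 384608 + (3*(-15)*(1 - 24 - 60))² = 384608 + (3*(-15)*(-83))² = 384608 + 3735² = 384608 + 13950225 = 14334833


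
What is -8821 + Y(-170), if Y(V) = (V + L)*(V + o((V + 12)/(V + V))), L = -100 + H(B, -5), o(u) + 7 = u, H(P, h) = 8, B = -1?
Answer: 3181656/85 ≈ 37431.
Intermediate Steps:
o(u) = -7 + u
L = -92 (L = -100 + 8 = -92)
Y(V) = (-92 + V)*(-7 + V + (12 + V)/(2*V)) (Y(V) = (V - 92)*(V + (-7 + (V + 12)/(V + V))) = (-92 + V)*(V + (-7 + (12 + V)/((2*V)))) = (-92 + V)*(V + (-7 + (12 + V)*(1/(2*V)))) = (-92 + V)*(V + (-7 + (12 + V)/(2*V))) = (-92 + V)*(-7 + V + (12 + V)/(2*V)))
-8821 + Y(-170) = -8821 + (604 + (-170)² - 552/(-170) - 197/2*(-170)) = -8821 + (604 + 28900 - 552*(-1/170) + 16745) = -8821 + (604 + 28900 + 276/85 + 16745) = -8821 + 3931441/85 = 3181656/85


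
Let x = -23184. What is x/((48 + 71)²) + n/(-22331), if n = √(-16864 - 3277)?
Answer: -3312/2023 - I*√20141/22331 ≈ -1.6372 - 0.0063552*I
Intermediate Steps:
n = I*√20141 (n = √(-20141) = I*√20141 ≈ 141.92*I)
x/((48 + 71)²) + n/(-22331) = -23184/(48 + 71)² + (I*√20141)/(-22331) = -23184/(119²) + (I*√20141)*(-1/22331) = -23184/14161 - I*√20141/22331 = -23184*1/14161 - I*√20141/22331 = -3312/2023 - I*√20141/22331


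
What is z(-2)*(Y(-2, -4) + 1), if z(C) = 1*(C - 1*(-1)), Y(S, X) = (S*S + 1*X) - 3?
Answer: 2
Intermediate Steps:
Y(S, X) = -3 + X + S² (Y(S, X) = (S² + X) - 3 = (X + S²) - 3 = -3 + X + S²)
z(C) = 1 + C (z(C) = 1*(C + 1) = 1*(1 + C) = 1 + C)
z(-2)*(Y(-2, -4) + 1) = (1 - 2)*((-3 - 4 + (-2)²) + 1) = -((-3 - 4 + 4) + 1) = -(-3 + 1) = -1*(-2) = 2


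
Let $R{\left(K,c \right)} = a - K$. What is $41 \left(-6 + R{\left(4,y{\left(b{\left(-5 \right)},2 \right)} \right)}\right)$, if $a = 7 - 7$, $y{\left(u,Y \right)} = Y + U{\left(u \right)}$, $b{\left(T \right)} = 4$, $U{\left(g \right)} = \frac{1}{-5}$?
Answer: $-410$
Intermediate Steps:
$U{\left(g \right)} = - \frac{1}{5}$
$y{\left(u,Y \right)} = - \frac{1}{5} + Y$ ($y{\left(u,Y \right)} = Y - \frac{1}{5} = - \frac{1}{5} + Y$)
$a = 0$ ($a = 7 - 7 = 0$)
$R{\left(K,c \right)} = - K$ ($R{\left(K,c \right)} = 0 - K = - K$)
$41 \left(-6 + R{\left(4,y{\left(b{\left(-5 \right)},2 \right)} \right)}\right) = 41 \left(-6 - 4\right) = 41 \left(-10\right) = -410$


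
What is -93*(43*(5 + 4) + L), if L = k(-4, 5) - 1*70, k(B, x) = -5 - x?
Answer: -28551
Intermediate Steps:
L = -80 (L = (-5 - 1*5) - 1*70 = (-5 - 5) - 70 = -10 - 70 = -80)
-93*(43*(5 + 4) + L) = -93*(43*(5 + 4) - 80) = -93*(43*9 - 80) = -93*(387 - 80) = -93*307 = -28551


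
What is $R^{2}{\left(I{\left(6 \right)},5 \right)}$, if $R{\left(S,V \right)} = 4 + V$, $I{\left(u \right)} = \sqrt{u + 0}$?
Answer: $81$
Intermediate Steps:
$I{\left(u \right)} = \sqrt{u}$
$R^{2}{\left(I{\left(6 \right)},5 \right)} = \left(4 + 5\right)^{2} = 9^{2} = 81$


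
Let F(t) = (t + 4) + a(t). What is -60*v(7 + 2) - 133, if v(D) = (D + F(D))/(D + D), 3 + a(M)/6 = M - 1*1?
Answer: -919/3 ≈ -306.33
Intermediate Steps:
a(M) = -24 + 6*M (a(M) = -18 + 6*(M - 1*1) = -18 + 6*(M - 1) = -18 + 6*(-1 + M) = -18 + (-6 + 6*M) = -24 + 6*M)
F(t) = -20 + 7*t (F(t) = (t + 4) + (-24 + 6*t) = (4 + t) + (-24 + 6*t) = -20 + 7*t)
v(D) = (-20 + 8*D)/(2*D) (v(D) = (D + (-20 + 7*D))/(D + D) = (-20 + 8*D)/((2*D)) = (-20 + 8*D)*(1/(2*D)) = (-20 + 8*D)/(2*D))
-60*v(7 + 2) - 133 = -60*(4 - 10/(7 + 2)) - 133 = -60*(4 - 10/9) - 133 = -60*26/9 - 133 = -520/3 - 133 = -919/3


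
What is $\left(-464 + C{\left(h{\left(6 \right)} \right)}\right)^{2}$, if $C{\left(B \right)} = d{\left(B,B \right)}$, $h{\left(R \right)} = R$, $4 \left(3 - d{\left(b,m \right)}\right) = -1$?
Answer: $\frac{3396649}{16} \approx 2.1229 \cdot 10^{5}$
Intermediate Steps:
$d{\left(b,m \right)} = \frac{13}{4}$ ($d{\left(b,m \right)} = 3 - - \frac{1}{4} = 3 + \frac{1}{4} = \frac{13}{4}$)
$C{\left(B \right)} = \frac{13}{4}$
$\left(-464 + C{\left(h{\left(6 \right)} \right)}\right)^{2} = \left(-464 + \frac{13}{4}\right)^{2} = \left(- \frac{1843}{4}\right)^{2} = \frac{3396649}{16}$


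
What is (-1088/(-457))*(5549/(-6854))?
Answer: -3018656/1566139 ≈ -1.9275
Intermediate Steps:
(-1088/(-457))*(5549/(-6854)) = (-1088*(-1/457))*(5549*(-1/6854)) = (1088/457)*(-5549/6854) = -3018656/1566139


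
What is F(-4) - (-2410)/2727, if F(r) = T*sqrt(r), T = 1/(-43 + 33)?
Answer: 2410/2727 - I/5 ≈ 0.88375 - 0.2*I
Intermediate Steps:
T = -1/10 (T = 1/(-10) = -1/10 ≈ -0.10000)
F(r) = -sqrt(r)/10
F(-4) - (-2410)/2727 = -I/5 - (-2410)/2727 = -I/5 - 1*(-2410/2727) = -I/5 + 2410/2727 = 2410/2727 - I/5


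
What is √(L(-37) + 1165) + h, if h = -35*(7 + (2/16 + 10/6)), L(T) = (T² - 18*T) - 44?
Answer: -7385/24 + 2*√789 ≈ -251.53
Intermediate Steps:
L(T) = -44 + T² - 18*T
h = -7385/24 (h = -35*(7 + (2*(1/16) + 10*(⅙))) = -35*(7 + (⅛ + 5/3)) = -35*(7 + 43/24) = -35*211/24 = -7385/24 ≈ -307.71)
√(L(-37) + 1165) + h = √((-44 + (-37)² - 18*(-37)) + 1165) - 7385/24 = √((-44 + 1369 + 666) + 1165) - 7385/24 = √(1991 + 1165) - 7385/24 = √3156 - 7385/24 = 2*√789 - 7385/24 = -7385/24 + 2*√789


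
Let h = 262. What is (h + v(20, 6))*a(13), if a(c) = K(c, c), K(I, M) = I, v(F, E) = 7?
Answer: 3497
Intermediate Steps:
a(c) = c
(h + v(20, 6))*a(13) = (262 + 7)*13 = 269*13 = 3497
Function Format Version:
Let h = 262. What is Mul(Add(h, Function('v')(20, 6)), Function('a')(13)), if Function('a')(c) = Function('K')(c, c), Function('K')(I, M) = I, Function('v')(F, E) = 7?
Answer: 3497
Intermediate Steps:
Function('a')(c) = c
Mul(Add(h, Function('v')(20, 6)), Function('a')(13)) = Mul(Add(262, 7), 13) = Mul(269, 13) = 3497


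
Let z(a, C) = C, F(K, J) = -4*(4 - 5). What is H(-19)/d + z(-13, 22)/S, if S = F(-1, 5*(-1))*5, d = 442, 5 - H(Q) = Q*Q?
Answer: 651/2210 ≈ 0.29457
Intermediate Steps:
H(Q) = 5 - Q² (H(Q) = 5 - Q*Q = 5 - Q²)
F(K, J) = 4 (F(K, J) = -4*(-1) = 4)
S = 20 (S = 4*5 = 20)
H(-19)/d + z(-13, 22)/S = (5 - 1*(-19)²)/442 + 22/20 = (5 - 1*361)*(1/442) + 22*(1/20) = (5 - 361)*(1/442) + 11/10 = -356*1/442 + 11/10 = -178/221 + 11/10 = 651/2210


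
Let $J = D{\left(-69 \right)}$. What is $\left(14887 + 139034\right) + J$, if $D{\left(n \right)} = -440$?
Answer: $153481$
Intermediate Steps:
$J = -440$
$\left(14887 + 139034\right) + J = \left(14887 + 139034\right) - 440 = 153921 - 440 = 153481$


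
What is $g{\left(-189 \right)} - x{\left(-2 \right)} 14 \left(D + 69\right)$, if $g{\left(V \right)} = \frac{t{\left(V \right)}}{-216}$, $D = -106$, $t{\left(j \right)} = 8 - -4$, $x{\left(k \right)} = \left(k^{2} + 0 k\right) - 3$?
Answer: $\frac{9323}{18} \approx 517.94$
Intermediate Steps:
$x{\left(k \right)} = -3 + k^{2}$ ($x{\left(k \right)} = \left(k^{2} + 0\right) - 3 = k^{2} - 3 = -3 + k^{2}$)
$t{\left(j \right)} = 12$ ($t{\left(j \right)} = 8 + 4 = 12$)
$g{\left(V \right)} = - \frac{1}{18}$ ($g{\left(V \right)} = \frac{12}{-216} = 12 \left(- \frac{1}{216}\right) = - \frac{1}{18}$)
$g{\left(-189 \right)} - x{\left(-2 \right)} 14 \left(D + 69\right) = - \frac{1}{18} - \left(-3 + \left(-2\right)^{2}\right) 14 \left(-106 + 69\right) = - \frac{1}{18} - \left(-3 + 4\right) 14 \left(-37\right) = - \frac{1}{18} - 1 \cdot 14 \left(-37\right) = - \frac{1}{18} - 14 \left(-37\right) = - \frac{1}{18} - -518 = - \frac{1}{18} + 518 = \frac{9323}{18}$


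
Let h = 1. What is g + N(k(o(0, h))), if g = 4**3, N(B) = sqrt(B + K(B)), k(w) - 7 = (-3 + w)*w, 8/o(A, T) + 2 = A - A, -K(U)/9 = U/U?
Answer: 64 + sqrt(26) ≈ 69.099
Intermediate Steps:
K(U) = -9 (K(U) = -9*U/U = -9*1 = -9)
o(A, T) = -4 (o(A, T) = 8/(-2 + (A - A)) = 8/(-2 + 0) = 8/(-2) = 8*(-1/2) = -4)
k(w) = 7 + w*(-3 + w) (k(w) = 7 + (-3 + w)*w = 7 + w*(-3 + w))
N(B) = sqrt(-9 + B) (N(B) = sqrt(B - 9) = sqrt(-9 + B))
g = 64
g + N(k(o(0, h))) = 64 + sqrt(-9 + (7 + (-4)**2 - 3*(-4))) = 64 + sqrt(-9 + (7 + 16 + 12)) = 64 + sqrt(-9 + 35) = 64 + sqrt(26)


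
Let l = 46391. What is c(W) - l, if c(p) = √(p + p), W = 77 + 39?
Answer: -46391 + 2*√58 ≈ -46376.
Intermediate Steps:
W = 116
c(p) = √2*√p (c(p) = √(2*p) = √2*√p)
c(W) - l = √2*√116 - 1*46391 = √2*(2*√29) - 46391 = 2*√58 - 46391 = -46391 + 2*√58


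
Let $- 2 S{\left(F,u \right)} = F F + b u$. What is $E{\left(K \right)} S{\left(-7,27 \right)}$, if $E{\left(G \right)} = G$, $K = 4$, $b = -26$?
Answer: $1306$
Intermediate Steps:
$S{\left(F,u \right)} = 13 u - \frac{F^{2}}{2}$ ($S{\left(F,u \right)} = - \frac{F F - 26 u}{2} = - \frac{F^{2} - 26 u}{2} = 13 u - \frac{F^{2}}{2}$)
$E{\left(K \right)} S{\left(-7,27 \right)} = 4 \left(13 \cdot 27 - \frac{\left(-7\right)^{2}}{2}\right) = 4 \left(351 - \frac{49}{2}\right) = 4 \cdot \frac{653}{2} = 1306$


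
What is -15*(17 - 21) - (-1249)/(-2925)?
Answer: 174251/2925 ≈ 59.573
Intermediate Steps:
-15*(17 - 21) - (-1249)/(-2925) = -15*(-4) - (-1249)*(-1)/2925 = 60 - 1*1249/2925 = 60 - 1249/2925 = 174251/2925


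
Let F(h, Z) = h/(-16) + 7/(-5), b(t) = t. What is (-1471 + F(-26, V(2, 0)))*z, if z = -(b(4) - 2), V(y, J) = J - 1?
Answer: 58831/20 ≈ 2941.6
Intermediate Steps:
V(y, J) = -1 + J
F(h, Z) = -7/5 - h/16 (F(h, Z) = h*(-1/16) + 7*(-1/5) = -h/16 - 7/5 = -7/5 - h/16)
z = -2 (z = -(4 - 2) = -1*2 = -2)
(-1471 + F(-26, V(2, 0)))*z = (-1471 + (-7/5 - 1/16*(-26)))*(-2) = (-1471 + (-7/5 + 13/8))*(-2) = (-1471 + 9/40)*(-2) = -58831/40*(-2) = 58831/20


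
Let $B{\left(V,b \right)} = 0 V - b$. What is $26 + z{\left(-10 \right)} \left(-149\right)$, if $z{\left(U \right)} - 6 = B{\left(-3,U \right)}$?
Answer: $-2358$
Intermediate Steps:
$B{\left(V,b \right)} = - b$ ($B{\left(V,b \right)} = 0 - b = - b$)
$z{\left(U \right)} = 6 - U$
$26 + z{\left(-10 \right)} \left(-149\right) = 26 + \left(6 - -10\right) \left(-149\right) = 26 + \left(6 + 10\right) \left(-149\right) = 26 + 16 \left(-149\right) = 26 - 2384 = -2358$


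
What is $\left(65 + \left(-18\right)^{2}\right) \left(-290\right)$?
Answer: $-112810$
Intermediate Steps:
$\left(65 + \left(-18\right)^{2}\right) \left(-290\right) = \left(65 + 324\right) \left(-290\right) = 389 \left(-290\right) = -112810$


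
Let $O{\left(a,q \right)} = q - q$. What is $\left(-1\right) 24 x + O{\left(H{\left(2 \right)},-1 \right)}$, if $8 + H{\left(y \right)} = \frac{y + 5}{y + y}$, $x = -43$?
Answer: $1032$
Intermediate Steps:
$H{\left(y \right)} = -8 + \frac{5 + y}{2 y}$ ($H{\left(y \right)} = -8 + \frac{y + 5}{y + y} = -8 + \frac{5 + y}{2 y}$)
$O{\left(a,q \right)} = 0$
$\left(-1\right) 24 x + O{\left(H{\left(2 \right)},-1 \right)} = \left(-1\right) 24 \left(-43\right) + 0 = \left(-24\right) \left(-43\right) + 0 = 1032 + 0 = 1032$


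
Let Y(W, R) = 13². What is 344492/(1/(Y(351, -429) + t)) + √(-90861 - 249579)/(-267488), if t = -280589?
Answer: -96602446640 - I*√85110/133744 ≈ -9.6602e+10 - 0.0021813*I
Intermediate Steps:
Y(W, R) = 169
344492/(1/(Y(351, -429) + t)) + √(-90861 - 249579)/(-267488) = 344492/(1/(169 - 280589)) + √(-90861 - 249579)/(-267488) = 344492/(1/(-280420)) + √(-340440)*(-1/267488) = 344492/(-1/280420) + (2*I*√85110)*(-1/267488) = 344492*(-280420) - I*√85110/133744 = -96602446640 - I*√85110/133744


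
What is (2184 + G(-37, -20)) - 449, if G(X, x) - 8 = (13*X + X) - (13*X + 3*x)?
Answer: 1766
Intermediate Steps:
G(X, x) = 8 + X - 3*x (G(X, x) = 8 + ((13*X + X) - (13*X + 3*x)) = 8 + (14*X - (3*x + 13*X)) = 8 + (14*X + (-13*X - 3*x)) = 8 + (X - 3*x) = 8 + X - 3*x)
(2184 + G(-37, -20)) - 449 = (2184 + (8 - 37 - 3*(-20))) - 449 = (2184 + (8 - 37 + 60)) - 449 = (2184 + 31) - 449 = 2215 - 449 = 1766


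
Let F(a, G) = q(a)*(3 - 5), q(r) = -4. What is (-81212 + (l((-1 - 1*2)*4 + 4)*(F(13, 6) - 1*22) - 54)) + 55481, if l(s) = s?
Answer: -25673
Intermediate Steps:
F(a, G) = 8 (F(a, G) = -4*(3 - 5) = -4*(-2) = 8)
(-81212 + (l((-1 - 1*2)*4 + 4)*(F(13, 6) - 1*22) - 54)) + 55481 = (-81212 + (((-1 - 1*2)*4 + 4)*(8 - 1*22) - 54)) + 55481 = (-81212 + (((-1 - 2)*4 + 4)*(8 - 22) - 54)) + 55481 = (-81212 + ((-3*4 + 4)*(-14) - 54)) + 55481 = (-81212 + ((-12 + 4)*(-14) - 54)) + 55481 = (-81212 + (-8*(-14) - 54)) + 55481 = (-81212 + (112 - 54)) + 55481 = (-81212 + 58) + 55481 = -81154 + 55481 = -25673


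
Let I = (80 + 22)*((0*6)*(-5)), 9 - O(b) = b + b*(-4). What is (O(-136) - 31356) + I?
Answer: -31755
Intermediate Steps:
O(b) = 9 + 3*b (O(b) = 9 - (b + b*(-4)) = 9 - (b - 4*b) = 9 - (-3)*b = 9 + 3*b)
I = 0 (I = 102*(0*(-5)) = 102*0 = 0)
(O(-136) - 31356) + I = ((9 + 3*(-136)) - 31356) + 0 = ((9 - 408) - 31356) + 0 = (-399 - 31356) + 0 = -31755 + 0 = -31755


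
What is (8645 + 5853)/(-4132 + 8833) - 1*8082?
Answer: -37978984/4701 ≈ -8078.9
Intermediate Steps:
(8645 + 5853)/(-4132 + 8833) - 1*8082 = 14498/4701 - 8082 = -37978984/4701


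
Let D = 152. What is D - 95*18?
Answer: -1558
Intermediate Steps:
D - 95*18 = 152 - 95*18 = 152 - 1710 = -1558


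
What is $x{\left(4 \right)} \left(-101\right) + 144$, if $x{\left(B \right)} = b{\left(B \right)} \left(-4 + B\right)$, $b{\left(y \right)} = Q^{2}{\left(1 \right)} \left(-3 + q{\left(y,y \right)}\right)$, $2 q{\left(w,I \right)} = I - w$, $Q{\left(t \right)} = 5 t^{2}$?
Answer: $144$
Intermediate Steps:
$q{\left(w,I \right)} = \frac{I}{2} - \frac{w}{2}$ ($q{\left(w,I \right)} = \frac{I - w}{2} = \frac{I}{2} - \frac{w}{2}$)
$b{\left(y \right)} = -75$ ($b{\left(y \right)} = \left(5 \cdot 1^{2}\right)^{2} \left(-3 + \left(\frac{y}{2} - \frac{y}{2}\right)\right) = \left(5 \cdot 1\right)^{2} \left(-3 + 0\right) = 5^{2} \left(-3\right) = 25 \left(-3\right) = -75$)
$x{\left(B \right)} = 300 - 75 B$ ($x{\left(B \right)} = - 75 \left(-4 + B\right) = 300 - 75 B$)
$x{\left(4 \right)} \left(-101\right) + 144 = \left(300 - 300\right) \left(-101\right) + 144 = 0 \left(-101\right) + 144 = 0 + 144 = 144$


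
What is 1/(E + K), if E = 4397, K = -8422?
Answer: -1/4025 ≈ -0.00024845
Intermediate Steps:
1/(E + K) = 1/(4397 - 8422) = 1/(-4025) = -1/4025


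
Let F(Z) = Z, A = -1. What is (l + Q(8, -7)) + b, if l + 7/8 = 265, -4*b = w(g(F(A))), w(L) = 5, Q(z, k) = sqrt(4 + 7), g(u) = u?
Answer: 2103/8 + sqrt(11) ≈ 266.19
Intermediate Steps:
Q(z, k) = sqrt(11)
b = -5/4 (b = -1/4*5 = -5/4 ≈ -1.2500)
l = 2113/8 (l = -7/8 + 265 = 2113/8 ≈ 264.13)
(l + Q(8, -7)) + b = (2113/8 + sqrt(11)) - 5/4 = 2103/8 + sqrt(11)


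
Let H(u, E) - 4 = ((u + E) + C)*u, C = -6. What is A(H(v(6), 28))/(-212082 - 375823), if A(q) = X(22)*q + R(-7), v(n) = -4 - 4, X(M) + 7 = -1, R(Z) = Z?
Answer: -857/587905 ≈ -0.0014577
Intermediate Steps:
X(M) = -8 (X(M) = -7 - 1 = -8)
v(n) = -8
H(u, E) = 4 + u*(-6 + E + u) (H(u, E) = 4 + ((u + E) - 6)*u = 4 + ((E + u) - 6)*u = 4 + (-6 + E + u)*u = 4 + u*(-6 + E + u))
A(q) = -7 - 8*q (A(q) = -8*q - 7 = -7 - 8*q)
A(H(v(6), 28))/(-212082 - 375823) = (-7 - 8*(4 + (-8)² - 6*(-8) + 28*(-8)))/(-212082 - 375823) = (-7 - 8*(4 + 64 + 48 - 224))/(-587905) = (-7 - 8*(-108))*(-1/587905) = (-7 + 864)*(-1/587905) = 857*(-1/587905) = -857/587905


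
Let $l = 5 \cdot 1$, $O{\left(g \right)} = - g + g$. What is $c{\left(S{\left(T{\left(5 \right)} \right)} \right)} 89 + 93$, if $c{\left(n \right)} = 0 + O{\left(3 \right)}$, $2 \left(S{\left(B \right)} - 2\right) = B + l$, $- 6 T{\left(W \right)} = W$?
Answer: $93$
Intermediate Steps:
$O{\left(g \right)} = 0$
$l = 5$
$T{\left(W \right)} = - \frac{W}{6}$
$S{\left(B \right)} = \frac{9}{2} + \frac{B}{2}$ ($S{\left(B \right)} = 2 + \frac{B + 5}{2} = 2 + \frac{5 + B}{2} = 2 + \left(\frac{5}{2} + \frac{B}{2}\right) = \frac{9}{2} + \frac{B}{2}$)
$c{\left(n \right)} = 0$ ($c{\left(n \right)} = 0 + 0 = 0$)
$c{\left(S{\left(T{\left(5 \right)} \right)} \right)} 89 + 93 = 0 \cdot 89 + 93 = 0 + 93 = 93$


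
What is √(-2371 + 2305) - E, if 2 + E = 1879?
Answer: -1877 + I*√66 ≈ -1877.0 + 8.124*I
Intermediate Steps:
E = 1877 (E = -2 + 1879 = 1877)
√(-2371 + 2305) - E = √(-2371 + 2305) - 1*1877 = √(-66) - 1877 = I*√66 - 1877 = -1877 + I*√66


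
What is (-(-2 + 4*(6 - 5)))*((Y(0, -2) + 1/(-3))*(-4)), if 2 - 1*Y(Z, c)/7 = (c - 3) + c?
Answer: 1504/3 ≈ 501.33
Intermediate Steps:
Y(Z, c) = 35 - 14*c (Y(Z, c) = 14 - 7*((c - 3) + c) = 14 - 7*((-3 + c) + c) = 14 - 7*(-3 + 2*c) = 14 + (21 - 14*c) = 35 - 14*c)
(-(-2 + 4*(6 - 5)))*((Y(0, -2) + 1/(-3))*(-4)) = (-(-2 + 4*(6 - 5)))*(((35 - 14*(-2)) + 1/(-3))*(-4)) = (-(-2 + 4*1))*(((35 + 28) - ⅓)*(-4)) = (-(-2 + 4))*((63 - ⅓)*(-4)) = (-1*2)*((188/3)*(-4)) = -2*(-752/3) = 1504/3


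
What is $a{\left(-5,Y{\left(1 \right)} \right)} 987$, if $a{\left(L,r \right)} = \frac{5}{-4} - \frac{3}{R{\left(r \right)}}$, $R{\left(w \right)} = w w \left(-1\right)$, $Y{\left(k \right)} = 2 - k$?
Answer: $\frac{6909}{4} \approx 1727.3$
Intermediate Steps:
$R{\left(w \right)} = - w^{2}$ ($R{\left(w \right)} = w^{2} \left(-1\right) = - w^{2}$)
$a{\left(L,r \right)} = - \frac{5}{4} + \frac{3}{r^{2}}$ ($a{\left(L,r \right)} = \frac{5}{-4} - \frac{3}{\left(-1\right) r^{2}} = 5 \left(- \frac{1}{4}\right) - 3 \left(- \frac{1}{r^{2}}\right) = - \frac{5}{4} + \frac{3}{r^{2}}$)
$a{\left(-5,Y{\left(1 \right)} \right)} 987 = \left(- \frac{5}{4} + \frac{3}{\left(2 - 1\right)^{2}}\right) 987 = \left(- \frac{5}{4} + 3 \cdot 1^{-2}\right) 987 = \left(- \frac{5}{4} + 3 \cdot 1\right) 987 = \left(- \frac{5}{4} + 3\right) 987 = \frac{7}{4} \cdot 987 = \frac{6909}{4}$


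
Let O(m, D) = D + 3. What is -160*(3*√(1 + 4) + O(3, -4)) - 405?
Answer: -245 - 480*√5 ≈ -1318.3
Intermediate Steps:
O(m, D) = 3 + D
-160*(3*√(1 + 4) + O(3, -4)) - 405 = -160*(3*√(1 + 4) + (3 - 4)) - 405 = -160*(3*√5 - 1) - 405 = -160*(-1 + 3*√5) - 405 = (160 - 480*√5) - 405 = -245 - 480*√5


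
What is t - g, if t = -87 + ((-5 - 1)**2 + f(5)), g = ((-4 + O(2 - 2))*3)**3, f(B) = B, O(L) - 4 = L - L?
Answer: -46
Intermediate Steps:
O(L) = 4 (O(L) = 4 + (L - L) = 4 + 0 = 4)
g = 0 (g = ((-4 + 4)*3)**3 = (0*3)**3 = 0**3 = 0)
t = -46 (t = -87 + ((-5 - 1)**2 + 5) = -87 + ((-6)**2 + 5) = -87 + (36 + 5) = -87 + 41 = -46)
t - g = -46 - 1*0 = -46 + 0 = -46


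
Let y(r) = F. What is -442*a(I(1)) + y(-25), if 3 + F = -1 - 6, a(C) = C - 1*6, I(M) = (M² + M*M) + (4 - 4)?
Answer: 1758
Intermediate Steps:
I(M) = 2*M² (I(M) = (M² + M²) + 0 = 2*M² + 0 = 2*M²)
a(C) = -6 + C (a(C) = C - 6 = -6 + C)
F = -10 (F = -3 + (-1 - 6) = -3 - 7 = -10)
y(r) = -10
-442*a(I(1)) + y(-25) = -442*(-6 + 2*1²) - 10 = -442*(-6 + 2*1) - 10 = -442*(-6 + 2) - 10 = -442*(-4) - 10 = 1768 - 10 = 1758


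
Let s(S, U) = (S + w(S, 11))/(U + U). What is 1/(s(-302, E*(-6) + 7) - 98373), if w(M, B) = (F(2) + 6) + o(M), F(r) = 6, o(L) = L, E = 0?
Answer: -7/688907 ≈ -1.0161e-5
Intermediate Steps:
w(M, B) = 12 + M (w(M, B) = (6 + 6) + M = 12 + M)
s(S, U) = (12 + 2*S)/(2*U) (s(S, U) = (S + (12 + S))/(U + U) = (12 + 2*S)/((2*U)) = (12 + 2*S)*(1/(2*U)) = (12 + 2*S)/(2*U))
1/(s(-302, E*(-6) + 7) - 98373) = 1/((6 - 302)/(0*(-6) + 7) - 98373) = 1/(-296/(0 + 7) - 98373) = 1/(-296/7 - 98373) = 1/(-688907/7) = -7/688907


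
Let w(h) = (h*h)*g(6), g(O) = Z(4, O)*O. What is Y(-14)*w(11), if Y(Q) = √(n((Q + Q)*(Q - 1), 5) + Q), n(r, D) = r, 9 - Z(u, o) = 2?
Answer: 5082*√406 ≈ 1.0240e+5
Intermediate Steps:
Z(u, o) = 7 (Z(u, o) = 9 - 1*2 = 9 - 2 = 7)
Y(Q) = √(Q + 2*Q*(-1 + Q)) (Y(Q) = √((Q + Q)*(Q - 1) + Q) = √((2*Q)*(-1 + Q) + Q) = √(2*Q*(-1 + Q) + Q) = √(Q + 2*Q*(-1 + Q)))
g(O) = 7*O
w(h) = 42*h² (w(h) = (h*h)*(7*6) = h²*42 = 42*h²)
Y(-14)*w(11) = √(-14*(-1 + 2*(-14)))*(42*11²) = √(-14*(-1 - 28))*(42*121) = √(-14*(-29))*5082 = √406*5082 = 5082*√406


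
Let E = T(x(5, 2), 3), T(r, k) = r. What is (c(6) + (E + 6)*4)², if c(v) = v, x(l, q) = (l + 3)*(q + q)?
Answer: 24964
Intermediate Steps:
x(l, q) = 2*q*(3 + l) (x(l, q) = (3 + l)*(2*q) = 2*q*(3 + l))
E = 32 (E = 2*2*(3 + 5) = 2*2*8 = 32)
(c(6) + (E + 6)*4)² = (6 + (32 + 6)*4)² = (6 + 38*4)² = (6 + 152)² = 158² = 24964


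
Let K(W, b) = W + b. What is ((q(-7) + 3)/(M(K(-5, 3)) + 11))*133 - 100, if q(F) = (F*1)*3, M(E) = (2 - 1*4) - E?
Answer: -3494/11 ≈ -317.64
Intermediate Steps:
M(E) = -2 - E (M(E) = (2 - 4) - E = -2 - E)
q(F) = 3*F (q(F) = F*3 = 3*F)
((q(-7) + 3)/(M(K(-5, 3)) + 11))*133 - 100 = ((3*(-7) + 3)/((-2 - (-5 + 3)) + 11))*133 - 100 = ((-21 + 3)/((-2 - 1*(-2)) + 11))*133 - 100 = -18/((-2 + 2) + 11)*133 - 100 = -18/(0 + 11)*133 - 100 = -18/11*133 - 100 = -2394/11 - 100 = -3494/11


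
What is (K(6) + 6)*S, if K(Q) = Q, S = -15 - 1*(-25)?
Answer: 120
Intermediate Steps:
S = 10 (S = -15 + 25 = 10)
(K(6) + 6)*S = (6 + 6)*10 = 12*10 = 120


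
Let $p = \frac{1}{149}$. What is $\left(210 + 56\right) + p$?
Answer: $\frac{39635}{149} \approx 266.01$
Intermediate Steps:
$p = \frac{1}{149} \approx 0.0067114$
$\left(210 + 56\right) + p = \left(210 + 56\right) + \frac{1}{149} = 266 + \frac{1}{149} = \frac{39635}{149}$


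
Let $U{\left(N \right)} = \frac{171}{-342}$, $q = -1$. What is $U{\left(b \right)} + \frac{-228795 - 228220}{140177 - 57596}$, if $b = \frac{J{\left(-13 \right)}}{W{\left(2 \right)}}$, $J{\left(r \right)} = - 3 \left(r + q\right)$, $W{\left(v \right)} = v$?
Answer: $- \frac{996611}{165162} \approx -6.0341$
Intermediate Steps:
$J{\left(r \right)} = 3 - 3 r$ ($J{\left(r \right)} = - 3 \left(r - 1\right) = - 3 \left(-1 + r\right) = 3 - 3 r$)
$b = 21$ ($b = \frac{3 - -39}{2} = \left(3 + 39\right) \frac{1}{2} = 42 \cdot \frac{1}{2} = 21$)
$U{\left(N \right)} = - \frac{1}{2}$ ($U{\left(N \right)} = 171 \left(- \frac{1}{342}\right) = - \frac{1}{2}$)
$U{\left(b \right)} + \frac{-228795 - 228220}{140177 - 57596} = - \frac{1}{2} + \frac{-228795 - 228220}{140177 - 57596} = - \frac{1}{2} - \frac{457015}{82581} = - \frac{996611}{165162}$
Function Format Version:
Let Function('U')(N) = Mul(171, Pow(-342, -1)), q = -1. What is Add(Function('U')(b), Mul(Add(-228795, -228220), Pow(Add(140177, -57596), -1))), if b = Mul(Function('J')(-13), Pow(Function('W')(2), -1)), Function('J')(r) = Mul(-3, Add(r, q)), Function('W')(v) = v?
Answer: Rational(-996611, 165162) ≈ -6.0341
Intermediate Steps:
Function('J')(r) = Add(3, Mul(-3, r)) (Function('J')(r) = Mul(-3, Add(r, -1)) = Mul(-3, Add(-1, r)) = Add(3, Mul(-3, r)))
b = 21 (b = Mul(Add(3, Mul(-3, -13)), Pow(2, -1)) = Mul(Add(3, 39), Rational(1, 2)) = Mul(42, Rational(1, 2)) = 21)
Function('U')(N) = Rational(-1, 2) (Function('U')(N) = Mul(171, Rational(-1, 342)) = Rational(-1, 2))
Add(Function('U')(b), Mul(Add(-228795, -228220), Pow(Add(140177, -57596), -1))) = Add(Rational(-1, 2), Mul(Add(-228795, -228220), Pow(Add(140177, -57596), -1))) = Add(Rational(-1, 2), Mul(-457015, Pow(82581, -1))) = Add(Rational(-1, 2), Mul(-457015, Rational(1, 82581))) = Add(Rational(-1, 2), Rational(-457015, 82581)) = Rational(-996611, 165162)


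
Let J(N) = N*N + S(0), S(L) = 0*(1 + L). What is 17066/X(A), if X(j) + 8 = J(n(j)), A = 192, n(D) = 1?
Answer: -2438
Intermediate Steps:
S(L) = 0
J(N) = N² (J(N) = N*N + 0 = N² + 0 = N²)
X(j) = -7 (X(j) = -8 + 1² = -8 + 1 = -7)
17066/X(A) = 17066/(-7) = 17066*(-⅐) = -2438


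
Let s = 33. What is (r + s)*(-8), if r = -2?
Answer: -248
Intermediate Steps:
(r + s)*(-8) = (-2 + 33)*(-8) = 31*(-8) = -248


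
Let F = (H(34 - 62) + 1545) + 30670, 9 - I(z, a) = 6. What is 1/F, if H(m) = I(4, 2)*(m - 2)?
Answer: 1/32125 ≈ 3.1128e-5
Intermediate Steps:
I(z, a) = 3 (I(z, a) = 9 - 1*6 = 9 - 6 = 3)
H(m) = -6 + 3*m (H(m) = 3*(m - 2) = 3*(-2 + m) = -6 + 3*m)
F = 32125 (F = ((-6 + 3*(34 - 62)) + 1545) + 30670 = ((-6 + 3*(-28)) + 1545) + 30670 = ((-6 - 84) + 1545) + 30670 = (-90 + 1545) + 30670 = 1455 + 30670 = 32125)
1/F = 1/32125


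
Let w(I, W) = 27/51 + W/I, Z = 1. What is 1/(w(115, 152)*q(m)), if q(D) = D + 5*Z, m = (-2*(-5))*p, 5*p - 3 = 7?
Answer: 391/18095 ≈ 0.021608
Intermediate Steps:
p = 2 (p = 3/5 + (1/5)*7 = 3/5 + 7/5 = 2)
m = 20 (m = -2*(-5)*2 = 10*2 = 20)
w(I, W) = 9/17 + W/I (w(I, W) = 27*(1/51) + W/I = 9/17 + W/I)
q(D) = 5 + D (q(D) = D + 5*1 = D + 5 = 5 + D)
1/(w(115, 152)*q(m)) = 1/((9/17 + 152/115)*(5 + 20)) = 1/((9/17 + 152*(1/115))*25) = (1/25)/(9/17 + 152/115) = (1/25)/(3619/1955) = (1955/3619)*(1/25) = 391/18095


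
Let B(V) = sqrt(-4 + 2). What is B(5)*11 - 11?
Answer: -11 + 11*I*sqrt(2) ≈ -11.0 + 15.556*I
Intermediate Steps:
B(V) = I*sqrt(2) (B(V) = sqrt(-2) = I*sqrt(2))
B(5)*11 - 11 = (I*sqrt(2))*11 - 11 = 11*I*sqrt(2) - 11 = -11 + 11*I*sqrt(2)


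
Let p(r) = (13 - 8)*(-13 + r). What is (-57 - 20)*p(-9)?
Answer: 8470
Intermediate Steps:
p(r) = -65 + 5*r (p(r) = 5*(-13 + r) = -65 + 5*r)
(-57 - 20)*p(-9) = (-57 - 20)*(-65 + 5*(-9)) = -77*(-65 - 45) = -77*(-110) = 8470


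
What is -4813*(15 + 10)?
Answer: -120325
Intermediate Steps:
-4813*(15 + 10) = -4813*25 = -120325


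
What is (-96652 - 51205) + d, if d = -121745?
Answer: -269602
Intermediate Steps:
(-96652 - 51205) + d = (-96652 - 51205) - 121745 = -147857 - 121745 = -269602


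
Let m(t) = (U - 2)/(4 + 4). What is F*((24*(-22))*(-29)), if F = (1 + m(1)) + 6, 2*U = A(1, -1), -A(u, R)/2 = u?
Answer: 101442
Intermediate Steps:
A(u, R) = -2*u
U = -1 (U = (-2*1)/2 = (½)*(-2) = -1)
m(t) = -3/8 (m(t) = (-1 - 2)/(4 + 4) = -3/8)
F = 53/8 (F = (1 - 3/8) + 6 = 5/8 + 6 = 53/8 ≈ 6.6250)
F*((24*(-22))*(-29)) = 53*((24*(-22))*(-29))/8 = 53*(-528*(-29))/8 = (53/8)*15312 = 101442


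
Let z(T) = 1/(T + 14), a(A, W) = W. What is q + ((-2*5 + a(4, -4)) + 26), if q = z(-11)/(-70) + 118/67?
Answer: 193553/14070 ≈ 13.756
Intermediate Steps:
z(T) = 1/(14 + T)
q = 24713/14070 (q = 1/((14 - 11)*(-70)) + 118/67 = -1/70/3 + 118*(1/67) = (⅓)*(-1/70) + 118/67 = -1/210 + 118/67 = 24713/14070 ≈ 1.7564)
q + ((-2*5 + a(4, -4)) + 26) = 24713/14070 + ((-2*5 - 4) + 26) = 24713/14070 + ((-10 - 4) + 26) = 24713/14070 + (-14 + 26) = 24713/14070 + 12 = 193553/14070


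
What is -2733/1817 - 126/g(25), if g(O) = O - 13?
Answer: -43623/3634 ≈ -12.004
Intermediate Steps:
g(O) = -13 + O
-2733/1817 - 126/g(25) = -2733/1817 - 126/(-13 + 25) = -2733*1/1817 - 126/12 = -2733/1817 - 126*1/12 = -2733/1817 - 21/2 = -43623/3634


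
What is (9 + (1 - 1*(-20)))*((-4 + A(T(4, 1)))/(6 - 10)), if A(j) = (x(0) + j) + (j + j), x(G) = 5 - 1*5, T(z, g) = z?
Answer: -60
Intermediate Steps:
x(G) = 0 (x(G) = 5 - 5 = 0)
A(j) = 3*j (A(j) = (0 + j) + (j + j) = j + 2*j = 3*j)
(9 + (1 - 1*(-20)))*((-4 + A(T(4, 1)))/(6 - 10)) = (9 + (1 - 1*(-20)))*((-4 + 3*4)/(6 - 10)) = (9 + (1 + 20))*((-4 + 12)/(-4)) = (9 + 21)*(8*(-¼)) = 30*(-2) = -60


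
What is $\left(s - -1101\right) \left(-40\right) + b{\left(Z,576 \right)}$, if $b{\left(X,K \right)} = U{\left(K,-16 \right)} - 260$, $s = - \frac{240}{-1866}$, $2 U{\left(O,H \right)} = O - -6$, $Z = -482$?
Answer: $- \frac{13688399}{311} \approx -44014.0$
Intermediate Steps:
$U{\left(O,H \right)} = 3 + \frac{O}{2}$ ($U{\left(O,H \right)} = \frac{O - -6}{2} = \frac{O + 6}{2} = \frac{6 + O}{2} = 3 + \frac{O}{2}$)
$s = \frac{40}{311}$ ($s = \left(-240\right) \left(- \frac{1}{1866}\right) = \frac{40}{311} \approx 0.12862$)
$b{\left(X,K \right)} = -257 + \frac{K}{2}$ ($b{\left(X,K \right)} = \left(3 + \frac{K}{2}\right) - 260 = -257 + \frac{K}{2}$)
$\left(s - -1101\right) \left(-40\right) + b{\left(Z,576 \right)} = \left(\frac{40}{311} - -1101\right) \left(-40\right) + \left(-257 + \frac{1}{2} \cdot 576\right) = \left(\frac{40}{311} + 1101\right) \left(-40\right) + \left(-257 + 288\right) = \frac{342451}{311} \left(-40\right) + 31 = - \frac{13698040}{311} + 31 = - \frac{13688399}{311}$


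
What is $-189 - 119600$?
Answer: $-119789$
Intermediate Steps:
$-189 - 119600 = -119789$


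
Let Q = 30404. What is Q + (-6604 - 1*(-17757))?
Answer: 41557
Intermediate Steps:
Q + (-6604 - 1*(-17757)) = 30404 + (-6604 - 1*(-17757)) = 30404 + (-6604 + 17757) = 30404 + 11153 = 41557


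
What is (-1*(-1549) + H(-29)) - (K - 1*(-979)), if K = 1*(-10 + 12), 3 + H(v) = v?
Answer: 536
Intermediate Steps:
H(v) = -3 + v
K = 2 (K = 1*2 = 2)
(-1*(-1549) + H(-29)) - (K - 1*(-979)) = (-1*(-1549) + (-3 - 29)) - (2 - 1*(-979)) = (1549 - 32) - (2 + 979) = 1517 - 1*981 = 1517 - 981 = 536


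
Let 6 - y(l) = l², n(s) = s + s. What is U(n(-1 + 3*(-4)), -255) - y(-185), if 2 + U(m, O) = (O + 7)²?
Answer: 95721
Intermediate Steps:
n(s) = 2*s
y(l) = 6 - l²
U(m, O) = -2 + (7 + O)² (U(m, O) = -2 + (O + 7)² = -2 + (7 + O)²)
U(n(-1 + 3*(-4)), -255) - y(-185) = (-2 + (7 - 255)²) - (6 - 1*(-185)²) = (-2 + (-248)²) - (6 - 1*34225) = (-2 + 61504) - (6 - 34225) = 61502 - 1*(-34219) = 61502 + 34219 = 95721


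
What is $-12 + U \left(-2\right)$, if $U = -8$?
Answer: $4$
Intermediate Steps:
$-12 + U \left(-2\right) = -12 - -16 = -12 + 16 = 4$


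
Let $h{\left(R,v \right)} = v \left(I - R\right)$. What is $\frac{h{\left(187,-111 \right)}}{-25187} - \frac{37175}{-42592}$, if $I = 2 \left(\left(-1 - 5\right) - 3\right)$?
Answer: $- \frac{32854235}{1072764704} \approx -0.030626$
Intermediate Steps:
$I = -18$ ($I = 2 \left(\left(-1 - 5\right) - 3\right) = 2 \left(-6 - 3\right) = 2 \left(-9\right) = -18$)
$h{\left(R,v \right)} = v \left(-18 - R\right)$
$\frac{h{\left(187,-111 \right)}}{-25187} - \frac{37175}{-42592} = \frac{\left(-1\right) \left(-111\right) \left(18 + 187\right)}{-25187} - \frac{37175}{-42592} = \left(-1\right) \left(-111\right) 205 \left(- \frac{1}{25187}\right) - - \frac{37175}{42592} = 22755 \left(- \frac{1}{25187}\right) + \frac{37175}{42592} = - \frac{22755}{25187} + \frac{37175}{42592} = - \frac{32854235}{1072764704}$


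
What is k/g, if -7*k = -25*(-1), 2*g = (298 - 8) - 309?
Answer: 50/133 ≈ 0.37594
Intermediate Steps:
g = -19/2 (g = ((298 - 8) - 309)/2 = (290 - 309)/2 = (½)*(-19) = -19/2 ≈ -9.5000)
k = -25/7 (k = -(-25)*(-1)/7 = -⅐*25 = -25/7 ≈ -3.5714)
k/g = -25/(7*(-19/2)) = -25/7*(-2/19) = 50/133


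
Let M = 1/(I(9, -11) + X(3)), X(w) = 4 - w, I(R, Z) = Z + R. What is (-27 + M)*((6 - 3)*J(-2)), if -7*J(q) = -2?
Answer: -24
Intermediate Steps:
I(R, Z) = R + Z
J(q) = 2/7 (J(q) = -⅐*(-2) = 2/7)
M = -1 (M = 1/((9 - 11) + (4 - 1*3)) = 1/(-2 + (4 - 3)) = 1/(-2 + 1) = 1/(-1) = -1)
(-27 + M)*((6 - 3)*J(-2)) = (-27 - 1)*((6 - 3)*(2/7)) = -84*2/7 = -28*6/7 = -24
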